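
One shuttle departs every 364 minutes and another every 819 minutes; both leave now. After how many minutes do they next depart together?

364 = 2² · 7 · 13; 819 = 3² · 7 · 13
max exponents: 2² · 3² · 7 · 13 = 3276

3276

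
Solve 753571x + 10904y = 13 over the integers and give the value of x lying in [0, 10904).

3951

Euclid: 753571 = 69·10904 + 1195; 10904 = 9·1195 + 149; 1195 = 8·149 + 3; 149 = 49·3 + 2; 3 = 1·2 + 1; 2 = 2·1 + 0 → gcd = 1; 13 = 1·13.
Back-substitution yields 753571·(3659) + 10904·(-252872) = 1, so one solution is x = 3659·13 = 47567, y = -252872·13 = -3287336.
Solutions in x differ by 10904/1 = 10904; the one in [0, 10904) is 47567 mod 10904 = 3951.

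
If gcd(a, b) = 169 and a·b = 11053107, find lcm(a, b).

Since gcd(a,b)·lcm(a,b) = ab, lcm = 11053107/169 = 65403.

65403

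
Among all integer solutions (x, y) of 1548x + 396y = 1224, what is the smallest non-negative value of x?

Euclid: 1548 = 3·396 + 360; 396 = 1·360 + 36; 360 = 10·36 + 0 → gcd = 36; 1224 = 36·34.
Back-substitution yields 1548·(-1) + 396·(4) = 36, so one solution is x = -1·34 = -34, y = 4·34 = 136.
Solutions in x differ by 396/36 = 11; the one in [0, 11) is -34 mod 11 = 10.

10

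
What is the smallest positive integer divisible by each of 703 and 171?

6327

703 = 19 · 37; 171 = 3² · 19
max exponents: 3² · 19 · 37 = 6327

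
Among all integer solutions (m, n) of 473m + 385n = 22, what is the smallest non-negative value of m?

9

gcd(473, 385) = 11 (Euclid: 473 = 1·385 + 88; 385 = 4·88 + 33; 88 = 2·33 + 22; 33 = 1·22 + 11; 22 = 2·11 + 0), and 11 | 22.
Extended Euclid: 473·(-13) + 385·(16) = 11. Scale by 2: m₀ = -26.
General solution m = m₀ + 35t; reducing mod 35 gives m = 9 (and n = -11).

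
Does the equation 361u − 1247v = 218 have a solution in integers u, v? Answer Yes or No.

By Bézout, 361u − 1247v = 218 has integer solutions iff gcd(361, 1247) | 218.
Euclid: 1247 = 3·361 + 164; 361 = 2·164 + 33; 164 = 4·33 + 32; 33 = 1·32 + 1; 32 = 32·1 + 0. gcd = 1; 218 mod 1 = 0. Yes.

Yes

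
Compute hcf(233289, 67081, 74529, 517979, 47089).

49

gcd(233289, 67081): 233289 = 3·67081 + 32046; 67081 = 2·32046 + 2989; 32046 = 10·2989 + 2156; 2989 = 1·2156 + 833; 2156 = 2·833 + 490; 833 = 1·490 + 343; 490 = 1·343 + 147; 343 = 2·147 + 49; 147 = 3·49 + 0 → 49
gcd(49, 74529): 74529 = 1521·49 + 0 → 49
gcd(49, 517979): 517979 = 10571·49 + 0 → 49
gcd(49, 47089): 47089 = 961·49 + 0 → 49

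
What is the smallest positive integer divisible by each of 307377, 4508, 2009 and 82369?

1159426044

lcm(307377, 4508) = 307377·4508/gcd = 1385655516/49 = 28278684
lcm(28278684, 2009) = 28278684·2009/gcd = 56811876156/2009 = 28278684
lcm(28278684, 82369) = 28278684·82369/gcd = 2329286922396/2009 = 1159426044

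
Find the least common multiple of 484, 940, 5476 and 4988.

194170444820

484 = 2² · 11²; 940 = 2² · 5 · 47; 5476 = 2² · 37²; 4988 = 2² · 29 · 43
lcm takes max exponent of each prime: 2² · 5 · 11² · 29 · 37² · 43 · 47 = 194170444820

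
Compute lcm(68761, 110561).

36374569

gcd first: 110561 = 1·68761 + 41800; 68761 = 1·41800 + 26961; 41800 = 1·26961 + 14839; 26961 = 1·14839 + 12122; 14839 = 1·12122 + 2717; 12122 = 4·2717 + 1254; 2717 = 2·1254 + 209; 1254 = 6·209 + 0 → gcd = 209
lcm = 68761·110561/gcd = 7602284921/209 = 36374569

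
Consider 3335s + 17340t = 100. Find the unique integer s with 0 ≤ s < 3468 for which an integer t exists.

gcd(3335, 17340) = 5 (Euclid: 17340 = 5·3335 + 665; 3335 = 5·665 + 10; 665 = 66·10 + 5; 10 = 2·5 + 0), and 5 | 100.
Extended Euclid: 3335·(-1721) + 17340·(331) = 5. Scale by 20: s₀ = -34420.
General solution s = s₀ + 3468k; reducing mod 3468 gives s = 260 (and t = -50).

260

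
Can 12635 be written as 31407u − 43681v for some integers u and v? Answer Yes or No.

By Bézout, 31407u − 43681v = 12635 has integer solutions iff gcd(31407, 43681) | 12635.
Euclid: 43681 = 1·31407 + 12274; 31407 = 2·12274 + 6859; 12274 = 1·6859 + 5415; 6859 = 1·5415 + 1444; 5415 = 3·1444 + 1083; 1444 = 1·1083 + 361; 1083 = 3·361 + 0. gcd = 361; 12635 mod 361 = 0. Yes.

Yes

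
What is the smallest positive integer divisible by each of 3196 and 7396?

3196 = 2² · 17 · 47; 7396 = 2² · 43²
max exponents: 2² · 17 · 43² · 47 = 5909404

5909404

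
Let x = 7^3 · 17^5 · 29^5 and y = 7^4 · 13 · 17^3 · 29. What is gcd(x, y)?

48869611

min exponent per shared prime: 7^3 · 17^3 · 29 = 48869611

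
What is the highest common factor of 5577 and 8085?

33

Euclid: 8085 = 1·5577 + 2508; 5577 = 2·2508 + 561; 2508 = 4·561 + 264; 561 = 2·264 + 33; 264 = 8·33 + 0. Last nonzero remainder: 33.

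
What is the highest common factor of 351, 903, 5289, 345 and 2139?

3

gcd(351, 903): 903 = 2·351 + 201; 351 = 1·201 + 150; 201 = 1·150 + 51; 150 = 2·51 + 48; 51 = 1·48 + 3; 48 = 16·3 + 0 → 3
gcd(3, 5289): 5289 = 1763·3 + 0 → 3
gcd(3, 345): 345 = 115·3 + 0 → 3
gcd(3, 2139): 2139 = 713·3 + 0 → 3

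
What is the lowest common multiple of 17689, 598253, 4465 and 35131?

242013359036645

lcm(17689, 598253) = 17689·598253/gcd = 10582497317/19 = 556973543
lcm(556973543, 4465) = 556973543·4465/gcd = 2486886869495/19 = 130888782605
lcm(130888782605, 35131) = 130888782605·35131/gcd = 4598253821696255/19 = 242013359036645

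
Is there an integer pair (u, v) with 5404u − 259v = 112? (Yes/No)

By Bézout, 5404u − 259v = 112 has integer solutions iff gcd(5404, 259) | 112.
Euclid: 5404 = 20·259 + 224; 259 = 1·224 + 35; 224 = 6·35 + 14; 35 = 2·14 + 7; 14 = 2·7 + 0. gcd = 7; 112 mod 7 = 0. Yes.

Yes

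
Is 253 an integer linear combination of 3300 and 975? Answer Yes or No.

No

gcd(3300, 975): 3300 = 3·975 + 375; 975 = 2·375 + 225; 375 = 1·225 + 150; 225 = 1·150 + 75; 150 = 2·75 + 0 → 75
75 does not divide 253, so a solution does not exist.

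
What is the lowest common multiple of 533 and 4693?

gcd first: 4693 = 8·533 + 429; 533 = 1·429 + 104; 429 = 4·104 + 13; 104 = 8·13 + 0 → gcd = 13
lcm = 533·4693/gcd = 2501369/13 = 192413

192413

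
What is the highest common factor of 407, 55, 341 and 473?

407 = 11 · 37; 55 = 5 · 11; 341 = 11 · 31; 473 = 11 · 43
gcd takes min exponent of each prime: 11 = 11

11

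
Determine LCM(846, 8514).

400158

846 = 2 · 3² · 47; 8514 = 2 · 3² · 11 · 43
max exponents: 2 · 3² · 11 · 43 · 47 = 400158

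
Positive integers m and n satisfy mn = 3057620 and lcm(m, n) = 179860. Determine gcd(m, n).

17

From gcd × lcm = mn: gcd = 3057620 / 179860 = 17.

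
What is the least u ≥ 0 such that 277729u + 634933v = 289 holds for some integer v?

727

Reduce mod 634933: 277729u ≡ 289 (mod 634933). With g = gcd(277729, 634933) = 289 dividing 289, divide through: 961u ≡ 1 (mod 2197).
Since gcd(961, 2197) = 1, u ≡ 1·(961)⁻¹ ≡ 727 (mod 2197). Smallest non-negative: 727.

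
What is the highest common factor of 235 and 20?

5

235 = 5 · 47
20 = 2² · 5
Common: 5 = 5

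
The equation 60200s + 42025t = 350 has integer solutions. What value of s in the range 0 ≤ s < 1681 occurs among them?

733

Reduce mod 42025: 60200s ≡ 350 (mod 42025). With g = gcd(60200, 42025) = 25 dividing 350, divide through: 2408s ≡ 14 (mod 1681).
Since gcd(2408, 1681) = 1, s ≡ 14·(2408)⁻¹ ≡ 733 (mod 1681). Smallest non-negative: 733.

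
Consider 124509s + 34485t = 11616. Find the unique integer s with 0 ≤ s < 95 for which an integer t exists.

gcd(124509, 34485) = 363 (Euclid: 124509 = 3·34485 + 21054; 34485 = 1·21054 + 13431; 21054 = 1·13431 + 7623; 13431 = 1·7623 + 5808; 7623 = 1·5808 + 1815; 5808 = 3·1815 + 363; 1815 = 5·363 + 0), and 363 | 11616.
Extended Euclid: 124509·(-18) + 34485·(65) = 363. Scale by 32: s₀ = -576.
General solution s = s₀ + 95k; reducing mod 95 gives s = 89 (and t = -321).

89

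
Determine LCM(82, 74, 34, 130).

82 = 2 · 41; 74 = 2 · 37; 34 = 2 · 17; 130 = 2 · 5 · 13
lcm takes max exponent of each prime: 2 · 5 · 13 · 17 · 37 · 41 = 3352570

3352570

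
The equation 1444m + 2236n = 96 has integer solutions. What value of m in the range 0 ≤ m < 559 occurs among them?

gcd(1444, 2236) = 4 (Euclid: 2236 = 1·1444 + 792; 1444 = 1·792 + 652; 792 = 1·652 + 140; 652 = 4·140 + 92; 140 = 1·92 + 48; 92 = 1·48 + 44; 48 = 1·44 + 4; 44 = 11·4 + 0), and 4 | 96.
Extended Euclid: 1444·(-48) + 2236·(31) = 4. Scale by 24: m₀ = -1152.
General solution m = m₀ + 559t; reducing mod 559 gives m = 525 (and n = -339).

525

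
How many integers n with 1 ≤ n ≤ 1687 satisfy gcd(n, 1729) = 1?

1729 = 7·13·19. Inclusion–exclusion on these primes:
1687 − ⌊1687/7⌋ − ⌊1687/13⌋ − ⌊1687/19⌋ + ⌊1687/91⌋ + ⌊1687/133⌋ + ⌊1687/247⌋ − ⌊1687/1729⌋ = 1265

1265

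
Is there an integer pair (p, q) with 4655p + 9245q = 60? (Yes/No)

By Bézout, 4655p + 9245q = 60 has integer solutions iff gcd(4655, 9245) | 60.
Euclid: 9245 = 1·4655 + 4590; 4655 = 1·4590 + 65; 4590 = 70·65 + 40; 65 = 1·40 + 25; 40 = 1·25 + 15; 25 = 1·15 + 10; 15 = 1·10 + 5; 10 = 2·5 + 0. gcd = 5; 60 mod 5 = 0. Yes.

Yes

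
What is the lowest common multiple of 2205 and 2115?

103635

2205 = 3² · 5 · 7²; 2115 = 3² · 5 · 47
max exponents: 3² · 5 · 7² · 47 = 103635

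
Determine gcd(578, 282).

2

Euclid: 578 = 2·282 + 14; 282 = 20·14 + 2; 14 = 7·2 + 0. Last nonzero remainder: 2.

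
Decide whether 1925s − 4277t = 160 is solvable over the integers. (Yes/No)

By Bézout, 1925s − 4277t = 160 has integer solutions iff gcd(1925, 4277) | 160.
Euclid: 4277 = 2·1925 + 427; 1925 = 4·427 + 217; 427 = 1·217 + 210; 217 = 1·210 + 7; 210 = 30·7 + 0. gcd = 7; 160 mod 7 = 6. No.

No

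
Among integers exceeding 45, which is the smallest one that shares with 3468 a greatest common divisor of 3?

Multiples of 3 above 45: 3·16, 3·17, … . Need the cofactor coprime to 3468/3 = 1156.
Checking s = 16, 17, … the first with gcd(s, 1156) = 1 is s = 19, giving 57.

57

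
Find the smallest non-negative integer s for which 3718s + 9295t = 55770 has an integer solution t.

0

Reduce mod 9295: 3718s ≡ 55770 (mod 9295). With g = gcd(3718, 9295) = 1859 dividing 55770, divide through: 2s ≡ 30 (mod 5).
Since gcd(2, 5) = 1, s ≡ 30·(2)⁻¹ ≡ 0 (mod 5). Smallest non-negative: 0.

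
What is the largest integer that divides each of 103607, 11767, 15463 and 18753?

7

gcd(103607, 11767): 103607 = 8·11767 + 9471; 11767 = 1·9471 + 2296; 9471 = 4·2296 + 287; 2296 = 8·287 + 0 → 287
gcd(287, 15463): 15463 = 53·287 + 252; 287 = 1·252 + 35; 252 = 7·35 + 7; 35 = 5·7 + 0 → 7
gcd(7, 18753): 18753 = 2679·7 + 0 → 7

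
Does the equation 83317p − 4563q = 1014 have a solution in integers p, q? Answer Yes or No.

Yes

By Bézout, 83317p − 4563q = 1014 has integer solutions iff gcd(83317, 4563) | 1014.
Euclid: 83317 = 18·4563 + 1183; 4563 = 3·1183 + 1014; 1183 = 1·1014 + 169; 1014 = 6·169 + 0. gcd = 169; 1014 mod 169 = 0. Yes.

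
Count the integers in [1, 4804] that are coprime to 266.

1951

266 = 2·7·19. Inclusion–exclusion on these primes:
4804 − ⌊4804/2⌋ − ⌊4804/7⌋ − ⌊4804/19⌋ + ⌊4804/14⌋ + ⌊4804/38⌋ + ⌊4804/133⌋ − ⌊4804/266⌋ = 1951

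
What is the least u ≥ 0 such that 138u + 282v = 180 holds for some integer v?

Reduce mod 282: 138u ≡ 180 (mod 282). With g = gcd(138, 282) = 6 dividing 180, divide through: 23u ≡ 30 (mod 47).
Since gcd(23, 47) = 1, u ≡ 30·(23)⁻¹ ≡ 34 (mod 47). Smallest non-negative: 34.

34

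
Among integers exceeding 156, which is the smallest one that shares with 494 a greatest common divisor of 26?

494 = 26·19. Any k with gcd(k, 494) = 26 is a multiple of 26, say 26s, with s coprime to 19.
Need s > 156/26, so s ≥ 7. First s ≥ 7 with gcd(s, 19) = 1 is s = 7. Thus k = 26·7 = 182.

182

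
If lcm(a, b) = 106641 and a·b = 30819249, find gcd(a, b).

gcd·lcm = product, so gcd = 30819249/106641 = 289.

289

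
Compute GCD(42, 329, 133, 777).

7

42 = 2 · 3 · 7; 329 = 7 · 47; 133 = 7 · 19; 777 = 3 · 7 · 37
gcd takes min exponent of each prime: 7 = 7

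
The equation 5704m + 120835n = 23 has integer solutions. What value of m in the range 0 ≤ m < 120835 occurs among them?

10232

Reduce mod 120835: 5704m ≡ 23 (mod 120835). With g = gcd(5704, 120835) = 1 dividing 23, divide through: 5704m ≡ 23 (mod 120835).
Since gcd(5704, 120835) = 1, m ≡ 23·(5704)⁻¹ ≡ 10232 (mod 120835). Smallest non-negative: 10232.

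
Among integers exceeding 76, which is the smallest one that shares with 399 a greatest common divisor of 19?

399 = 19·21. Any a with gcd(a, 399) = 19 is a multiple of 19, say 19s, with s coprime to 21.
Need s > 76/19, so s ≥ 5. First s ≥ 5 with gcd(s, 21) = 1 is s = 5. Thus a = 19·5 = 95.

95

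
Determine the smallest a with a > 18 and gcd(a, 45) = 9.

27

gcd(a, 45) = 9 forces 9 | a; write a = 9s. Then gcd(9s, 9·5) = 9·gcd(s, 5), so need gcd(s, 5) = 1.
9s > 18 gives s ≥ 3. The least s ≥ 3 coprime to 5 is 3, so a = 9·3 = 27.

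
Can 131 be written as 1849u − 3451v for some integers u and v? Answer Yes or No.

By Bézout, 1849u − 3451v = 131 has integer solutions iff gcd(1849, 3451) | 131.
Euclid: 3451 = 1·1849 + 1602; 1849 = 1·1602 + 247; 1602 = 6·247 + 120; 247 = 2·120 + 7; 120 = 17·7 + 1; 7 = 7·1 + 0. gcd = 1; 131 mod 1 = 0. Yes.

Yes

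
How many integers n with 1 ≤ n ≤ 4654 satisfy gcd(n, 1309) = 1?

3414

1309 = 7·11·17. Inclusion–exclusion on these primes:
4654 − ⌊4654/7⌋ − ⌊4654/11⌋ − ⌊4654/17⌋ + ⌊4654/77⌋ + ⌊4654/119⌋ + ⌊4654/187⌋ − ⌊4654/1309⌋ = 3414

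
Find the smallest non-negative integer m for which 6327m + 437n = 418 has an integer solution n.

Euclid: 6327 = 14·437 + 209; 437 = 2·209 + 19; 209 = 11·19 + 0 → gcd = 19; 418 = 19·22.
Back-substitution yields 6327·(-2) + 437·(29) = 19, so one solution is m = -2·22 = -44, n = 29·22 = 638.
Solutions in m differ by 437/19 = 23; the one in [0, 23) is -44 mod 23 = 2.

2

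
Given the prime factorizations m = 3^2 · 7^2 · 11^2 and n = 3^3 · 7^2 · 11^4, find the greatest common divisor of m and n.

min exponent per shared prime: 3^2 · 7^2 · 11^2 = 53361

53361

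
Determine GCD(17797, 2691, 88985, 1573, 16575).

13

gcd(17797, 2691): 17797 = 6·2691 + 1651; 2691 = 1·1651 + 1040; 1651 = 1·1040 + 611; 1040 = 1·611 + 429; 611 = 1·429 + 182; 429 = 2·182 + 65; 182 = 2·65 + 52; 65 = 1·52 + 13; 52 = 4·13 + 0 → 13
gcd(13, 88985): 88985 = 6845·13 + 0 → 13
gcd(13, 1573): 1573 = 121·13 + 0 → 13
gcd(13, 16575): 16575 = 1275·13 + 0 → 13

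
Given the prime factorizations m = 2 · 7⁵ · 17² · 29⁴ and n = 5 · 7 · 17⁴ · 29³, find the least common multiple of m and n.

9928368252516070

max exponent per prime: 2 · 5 · 7⁵ · 17⁴ · 29⁴ = 9928368252516070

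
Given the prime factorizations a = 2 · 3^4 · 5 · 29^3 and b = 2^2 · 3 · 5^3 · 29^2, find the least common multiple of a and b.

max exponent per prime: 2^2 · 3^4 · 5^3 · 29^3 = 987754500

987754500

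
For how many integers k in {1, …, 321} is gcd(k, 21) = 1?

21 = 3·7. Inclusion–exclusion on these primes:
321 − ⌊321/3⌋ − ⌊321/7⌋ + ⌊321/21⌋ = 184

184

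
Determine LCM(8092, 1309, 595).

8092 = 2² · 7 · 17²; 1309 = 7 · 11 · 17; 595 = 5 · 7 · 17
lcm takes max exponent of each prime: 2² · 5 · 7 · 11 · 17² = 445060

445060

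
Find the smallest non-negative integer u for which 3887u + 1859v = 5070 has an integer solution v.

8

Reduce mod 1859: 3887u ≡ 5070 (mod 1859). With g = gcd(3887, 1859) = 169 dividing 5070, divide through: 23u ≡ 30 (mod 11).
Since gcd(23, 11) = 1, u ≡ 30·(23)⁻¹ ≡ 8 (mod 11). Smallest non-negative: 8.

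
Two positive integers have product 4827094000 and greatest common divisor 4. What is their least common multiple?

Since gcd(m,n)·lcm(m,n) = mn, lcm = 4827094000/4 = 1206773500.

1206773500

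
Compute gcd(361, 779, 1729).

19

gcd(361, 779): 779 = 2·361 + 57; 361 = 6·57 + 19; 57 = 3·19 + 0 → 19
gcd(19, 1729): 1729 = 91·19 + 0 → 19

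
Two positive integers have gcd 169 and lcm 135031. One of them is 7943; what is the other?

p·q = gcd·lcm = 169·135031 = 22820239, so q = 22820239/7943 = 2873.

2873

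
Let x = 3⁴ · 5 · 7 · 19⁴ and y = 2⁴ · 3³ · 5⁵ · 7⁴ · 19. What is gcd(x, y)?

min exponent per shared prime: 3³ · 5 · 7 · 19 = 17955

17955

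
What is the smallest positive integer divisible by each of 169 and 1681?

284089

gcd first: 1681 = 9·169 + 160; 169 = 1·160 + 9; 160 = 17·9 + 7; 9 = 1·7 + 2; 7 = 3·2 + 1; 2 = 2·1 + 0 → gcd = 1
lcm = 169·1681/gcd = 284089/1 = 284089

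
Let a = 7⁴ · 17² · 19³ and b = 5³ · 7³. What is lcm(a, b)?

594923081375

max exponent per prime: 5³ · 7⁴ · 17² · 19³ = 594923081375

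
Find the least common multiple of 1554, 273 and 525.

1554 = 2 · 3 · 7 · 37; 273 = 3 · 7 · 13; 525 = 3 · 5² · 7
lcm takes max exponent of each prime: 2 · 3 · 5² · 7 · 13 · 37 = 505050

505050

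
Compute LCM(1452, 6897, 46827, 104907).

1028508228

1452 = 2² · 3 · 11²; 6897 = 3 · 11² · 19; 46827 = 3² · 11² · 43; 104907 = 3 · 11² · 17²
lcm takes max exponent of each prime: 2² · 3² · 11² · 17² · 19 · 43 = 1028508228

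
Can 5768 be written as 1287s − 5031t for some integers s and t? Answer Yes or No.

No

gcd(1287, 5031): 5031 = 3·1287 + 1170; 1287 = 1·1170 + 117; 1170 = 10·117 + 0 → 117
117 does not divide 5768, so a solution does not exist.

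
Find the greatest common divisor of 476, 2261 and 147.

gcd(476, 2261): 2261 = 4·476 + 357; 476 = 1·357 + 119; 357 = 3·119 + 0 → 119
gcd(119, 147): 147 = 1·119 + 28; 119 = 4·28 + 7; 28 = 4·7 + 0 → 7

7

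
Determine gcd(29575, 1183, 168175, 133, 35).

7

gcd(29575, 1183): 29575 = 25·1183 + 0 → 1183
gcd(1183, 168175): 168175 = 142·1183 + 189; 1183 = 6·189 + 49; 189 = 3·49 + 42; 49 = 1·42 + 7; 42 = 6·7 + 0 → 7
gcd(7, 133): 133 = 19·7 + 0 → 7
gcd(7, 35): 35 = 5·7 + 0 → 7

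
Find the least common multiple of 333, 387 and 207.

329337

lcm(333, 387) = 333·387/gcd = 128871/9 = 14319
lcm(14319, 207) = 14319·207/gcd = 2964033/9 = 329337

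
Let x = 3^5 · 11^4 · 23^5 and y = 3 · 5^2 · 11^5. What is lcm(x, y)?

6297220319694975

max exponent per prime: 3^5 · 5^2 · 11^5 · 23^5 = 6297220319694975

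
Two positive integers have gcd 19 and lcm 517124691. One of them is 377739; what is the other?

m·n = gcd·lcm = 19·517124691 = 9825369129, so n = 9825369129/377739 = 26011.

26011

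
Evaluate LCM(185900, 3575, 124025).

83840900

lcm(185900, 3575) = 185900·3575/gcd = 664592500/3575 = 185900
lcm(185900, 124025) = 185900·124025/gcd = 23056247500/275 = 83840900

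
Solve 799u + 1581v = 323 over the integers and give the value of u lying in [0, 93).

38

gcd(799, 1581) = 17 (Euclid: 1581 = 1·799 + 782; 799 = 1·782 + 17; 782 = 46·17 + 0), and 17 | 323.
Extended Euclid: 799·(2) + 1581·(-1) = 17. Scale by 19: u₀ = 38.
General solution u = u₀ + 93t; reducing mod 93 gives u = 38 (and v = -19).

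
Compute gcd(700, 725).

25

Euclid: 725 = 1·700 + 25; 700 = 28·25 + 0. Last nonzero remainder: 25.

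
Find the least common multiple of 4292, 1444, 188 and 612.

4292 = 2² · 29 · 37; 1444 = 2² · 19²; 188 = 2² · 47; 612 = 2² · 3² · 17
lcm takes max exponent of each prime: 2² · 3² · 17 · 19² · 29 · 37 · 47 = 11141821692

11141821692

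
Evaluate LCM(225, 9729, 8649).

225 = 3² · 5²; 9729 = 3² · 23 · 47; 8649 = 3² · 31²
lcm takes max exponent of each prime: 3² · 5² · 23 · 31² · 47 = 233739225

233739225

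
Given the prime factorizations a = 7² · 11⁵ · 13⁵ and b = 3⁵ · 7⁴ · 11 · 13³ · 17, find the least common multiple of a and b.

593099478761522733

max exponent per prime: 3⁵ · 7⁴ · 11⁵ · 13⁵ · 17 = 593099478761522733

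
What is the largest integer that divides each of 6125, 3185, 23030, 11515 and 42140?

6125 = 5³ · 7²; 3185 = 5 · 7² · 13; 23030 = 2 · 5 · 7² · 47; 11515 = 5 · 7² · 47; 42140 = 2² · 5 · 7² · 43
gcd takes min exponent of each prime: 5 · 7² = 245

245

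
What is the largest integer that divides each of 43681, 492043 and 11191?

gcd(43681, 492043): 492043 = 11·43681 + 11552; 43681 = 3·11552 + 9025; 11552 = 1·9025 + 2527; 9025 = 3·2527 + 1444; 2527 = 1·1444 + 1083; 1444 = 1·1083 + 361; 1083 = 3·361 + 0 → 361
gcd(361, 11191): 11191 = 31·361 + 0 → 361

361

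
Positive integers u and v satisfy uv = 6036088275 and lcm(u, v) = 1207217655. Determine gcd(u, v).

From gcd × lcm = uv: gcd = 6036088275 / 1207217655 = 5.

5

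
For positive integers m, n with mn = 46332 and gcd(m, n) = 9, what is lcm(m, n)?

5148

Since gcd(m,n)·lcm(m,n) = mn, lcm = 46332/9 = 5148.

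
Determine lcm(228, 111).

8436

gcd first: 228 = 2·111 + 6; 111 = 18·6 + 3; 6 = 2·3 + 0 → gcd = 3
lcm = 228·111/gcd = 25308/3 = 8436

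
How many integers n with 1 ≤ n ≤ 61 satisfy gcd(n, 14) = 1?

14 = 2·7. Inclusion–exclusion on these primes:
61 − ⌊61/2⌋ − ⌊61/7⌋ + ⌊61/14⌋ = 27

27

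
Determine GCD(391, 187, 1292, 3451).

391 = 17 · 23; 187 = 11 · 17; 1292 = 2² · 17 · 19; 3451 = 7 · 17 · 29
gcd takes min exponent of each prime: 17 = 17

17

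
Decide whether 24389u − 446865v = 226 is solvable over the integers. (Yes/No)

gcd(24389, 446865): 446865 = 18·24389 + 7863; 24389 = 3·7863 + 800; 7863 = 9·800 + 663; 800 = 1·663 + 137; 663 = 4·137 + 115; 137 = 1·115 + 22; 115 = 5·22 + 5; 22 = 4·5 + 2; 5 = 2·2 + 1; 2 = 2·1 + 0 → 1
1 divides 226, so a solution exists.

Yes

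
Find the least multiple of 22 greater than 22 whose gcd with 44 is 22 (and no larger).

66

gcd(k, 44) = 22 forces 22 | k; write k = 22s. Then gcd(22s, 22·2) = 22·gcd(s, 2), so need gcd(s, 2) = 1.
22s > 22 gives s ≥ 2. The least s ≥ 2 coprime to 2 is 3, so k = 22·3 = 66.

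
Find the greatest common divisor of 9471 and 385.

Euclid: 9471 = 24·385 + 231; 385 = 1·231 + 154; 231 = 1·154 + 77; 154 = 2·77 + 0. Last nonzero remainder: 77.

77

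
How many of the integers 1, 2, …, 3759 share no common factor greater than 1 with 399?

2035

Prime factors of 399: 3, 7, 19. Count integers ≤ 3759 divisible by none of them.
By inclusion–exclusion: 3759 − ⌊3759/3⌋ − ⌊3759/7⌋ − ⌊3759/19⌋ + ⌊3759/21⌋ + ⌊3759/57⌋ + ⌊3759/133⌋ − ⌊3759/399⌋ = 2035.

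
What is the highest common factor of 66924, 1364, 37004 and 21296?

gcd(66924, 1364): 66924 = 49·1364 + 88; 1364 = 15·88 + 44; 88 = 2·44 + 0 → 44
gcd(44, 37004): 37004 = 841·44 + 0 → 44
gcd(44, 21296): 21296 = 484·44 + 0 → 44

44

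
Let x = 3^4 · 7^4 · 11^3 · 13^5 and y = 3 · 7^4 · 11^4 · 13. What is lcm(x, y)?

max exponent per prime: 3^4 · 7^4 · 11^4 · 13^5 = 1057218322213053

1057218322213053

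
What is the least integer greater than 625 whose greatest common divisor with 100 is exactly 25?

gcd(t, 100) = 25 forces 25 | t; write t = 25s. Then gcd(25s, 25·4) = 25·gcd(s, 4), so need gcd(s, 4) = 1.
25s > 625 gives s ≥ 26. The least s ≥ 26 coprime to 4 is 27, so t = 25·27 = 675.

675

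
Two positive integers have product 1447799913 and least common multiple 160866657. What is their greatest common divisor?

9

gcd·lcm = product, so gcd = 1447799913/160866657 = 9.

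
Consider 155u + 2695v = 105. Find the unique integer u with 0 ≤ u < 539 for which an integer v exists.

gcd(155, 2695) = 5 (Euclid: 2695 = 17·155 + 60; 155 = 2·60 + 35; 60 = 1·35 + 25; 35 = 1·25 + 10; 25 = 2·10 + 5; 10 = 2·5 + 0), and 5 | 105.
Extended Euclid: 155·(-226) + 2695·(13) = 5. Scale by 21: u₀ = -4746.
General solution u = u₀ + 539t; reducing mod 539 gives u = 105 (and v = -6).

105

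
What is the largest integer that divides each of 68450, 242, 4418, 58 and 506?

2

68450 = 2 · 5² · 37²; 242 = 2 · 11²; 4418 = 2 · 47²; 58 = 2 · 29; 506 = 2 · 11 · 23
gcd takes min exponent of each prime: 2 = 2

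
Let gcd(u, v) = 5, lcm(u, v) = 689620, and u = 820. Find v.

u·v = gcd·lcm = 5·689620 = 3448100, so v = 3448100/820 = 4205.

4205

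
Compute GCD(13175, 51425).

425

13175 = 5² · 17 · 31
51425 = 5² · 11² · 17
Common: 5² · 17 = 425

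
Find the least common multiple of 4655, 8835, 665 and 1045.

4762065

4655 = 5 · 7² · 19; 8835 = 3 · 5 · 19 · 31; 665 = 5 · 7 · 19; 1045 = 5 · 11 · 19
lcm takes max exponent of each prime: 3 · 5 · 7² · 11 · 19 · 31 = 4762065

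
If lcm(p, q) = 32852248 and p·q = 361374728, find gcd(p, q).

From gcd × lcm = pq: gcd = 361374728 / 32852248 = 11.

11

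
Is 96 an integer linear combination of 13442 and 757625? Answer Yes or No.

No

gcd(13442, 757625): 757625 = 56·13442 + 4873; 13442 = 2·4873 + 3696; 4873 = 1·3696 + 1177; 3696 = 3·1177 + 165; 1177 = 7·165 + 22; 165 = 7·22 + 11; 22 = 2·11 + 0 → 11
11 does not divide 96, so a solution does not exist.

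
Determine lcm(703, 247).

9139

gcd first: 703 = 2·247 + 209; 247 = 1·209 + 38; 209 = 5·38 + 19; 38 = 2·19 + 0 → gcd = 19
lcm = 703·247/gcd = 173641/19 = 9139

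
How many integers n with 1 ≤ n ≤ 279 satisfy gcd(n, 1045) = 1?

193

Prime factors of 1045: 5, 11, 19. Count integers ≤ 279 divisible by none of them.
By inclusion–exclusion: 279 − ⌊279/5⌋ − ⌊279/11⌋ − ⌊279/19⌋ + ⌊279/55⌋ + ⌊279/95⌋ + ⌊279/209⌋ − ⌊279/1045⌋ = 193.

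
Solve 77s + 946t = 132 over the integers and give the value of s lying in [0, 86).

Euclid: 946 = 12·77 + 22; 77 = 3·22 + 11; 22 = 2·11 + 0 → gcd = 11; 132 = 11·12.
Back-substitution yields 77·(37) + 946·(-3) = 11, so one solution is s = 37·12 = 444, t = -3·12 = -36.
Solutions in s differ by 946/11 = 86; the one in [0, 86) is 444 mod 86 = 14.

14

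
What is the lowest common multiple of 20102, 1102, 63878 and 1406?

lcm(20102, 1102) = 20102·1102/gcd = 22152404/38 = 582958
lcm(582958, 63878) = 582958·63878/gcd = 37238191124/38 = 979952398
lcm(979952398, 1406) = 979952398·1406/gcd = 1377813071588/38 = 36258238726

36258238726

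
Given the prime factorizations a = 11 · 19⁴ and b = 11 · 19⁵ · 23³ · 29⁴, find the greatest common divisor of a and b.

min exponent per shared prime: 11 · 19⁴ = 1433531

1433531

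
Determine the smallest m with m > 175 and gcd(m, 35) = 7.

182

gcd(m, 35) = 7 forces 7 | m; write m = 7s. Then gcd(7s, 7·5) = 7·gcd(s, 5), so need gcd(s, 5) = 1.
7s > 175 gives s ≥ 26. The least s ≥ 26 coprime to 5 is 26, so m = 7·26 = 182.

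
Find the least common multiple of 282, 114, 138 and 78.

lcm(282, 114) = 282·114/gcd = 32148/6 = 5358
lcm(5358, 138) = 5358·138/gcd = 739404/6 = 123234
lcm(123234, 78) = 123234·78/gcd = 9612252/6 = 1602042

1602042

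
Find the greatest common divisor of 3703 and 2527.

7

3703 = 7 · 23²
2527 = 7 · 19²
Common: 7 = 7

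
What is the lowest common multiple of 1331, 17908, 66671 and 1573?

1411025044

1331 = 11³; 17908 = 2² · 11² · 37; 66671 = 11² · 19 · 29; 1573 = 11² · 13
lcm takes max exponent of each prime: 2² · 11³ · 13 · 19 · 29 · 37 = 1411025044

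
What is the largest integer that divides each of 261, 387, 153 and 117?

9

261 = 3² · 29; 387 = 3² · 43; 153 = 3² · 17; 117 = 3² · 13
gcd takes min exponent of each prime: 3² = 9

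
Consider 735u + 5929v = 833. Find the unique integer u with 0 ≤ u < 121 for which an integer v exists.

Reduce mod 5929: 735u ≡ 833 (mod 5929). With g = gcd(735, 5929) = 49 dividing 833, divide through: 15u ≡ 17 (mod 121).
Since gcd(15, 121) = 1, u ≡ 17·(15)⁻¹ ≡ 106 (mod 121). Smallest non-negative: 106.

106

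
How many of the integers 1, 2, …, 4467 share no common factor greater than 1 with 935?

935 = 5·11·17. Inclusion–exclusion on these primes:
4467 − ⌊4467/5⌋ − ⌊4467/11⌋ − ⌊4467/17⌋ + ⌊4467/55⌋ + ⌊4467/85⌋ + ⌊4467/187⌋ − ⌊4467/935⌋ = 3058

3058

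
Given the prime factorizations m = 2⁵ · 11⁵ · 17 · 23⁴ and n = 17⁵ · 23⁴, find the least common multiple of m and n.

max exponent per prime: 2⁵ · 11⁵ · 17⁵ · 23⁴ = 2047714261919890784

2047714261919890784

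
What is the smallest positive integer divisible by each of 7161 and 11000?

7161 = 3 · 7 · 11 · 31; 11000 = 2³ · 5³ · 11
max exponents: 2³ · 3 · 5³ · 7 · 11 · 31 = 7161000

7161000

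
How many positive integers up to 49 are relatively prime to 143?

143 = 11·13. Inclusion–exclusion on these primes:
49 − ⌊49/11⌋ − ⌊49/13⌋ + ⌊49/143⌋ = 42

42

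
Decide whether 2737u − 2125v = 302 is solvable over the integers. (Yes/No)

gcd(2737, 2125): 2737 = 1·2125 + 612; 2125 = 3·612 + 289; 612 = 2·289 + 34; 289 = 8·34 + 17; 34 = 2·17 + 0 → 17
17 does not divide 302, so a solution does not exist.

No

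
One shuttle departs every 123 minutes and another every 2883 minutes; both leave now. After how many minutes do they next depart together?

123 = 3 · 41; 2883 = 3 · 31²
max exponents: 3 · 31² · 41 = 118203

118203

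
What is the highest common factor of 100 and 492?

Euclid: 492 = 4·100 + 92; 100 = 1·92 + 8; 92 = 11·8 + 4; 8 = 2·4 + 0. Last nonzero remainder: 4.

4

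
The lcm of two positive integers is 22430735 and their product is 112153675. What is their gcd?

From gcd × lcm = pq: gcd = 112153675 / 22430735 = 5.

5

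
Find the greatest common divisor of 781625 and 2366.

Euclid: 781625 = 330·2366 + 845; 2366 = 2·845 + 676; 845 = 1·676 + 169; 676 = 4·169 + 0. Last nonzero remainder: 169.

169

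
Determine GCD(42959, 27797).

2527

Euclid: 42959 = 1·27797 + 15162; 27797 = 1·15162 + 12635; 15162 = 1·12635 + 2527; 12635 = 5·2527 + 0. Last nonzero remainder: 2527.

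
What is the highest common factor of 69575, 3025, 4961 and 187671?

121

gcd(69575, 3025): 69575 = 23·3025 + 0 → 3025
gcd(3025, 4961): 4961 = 1·3025 + 1936; 3025 = 1·1936 + 1089; 1936 = 1·1089 + 847; 1089 = 1·847 + 242; 847 = 3·242 + 121; 242 = 2·121 + 0 → 121
gcd(121, 187671): 187671 = 1551·121 + 0 → 121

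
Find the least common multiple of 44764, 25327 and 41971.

lcm(44764, 25327) = 44764·25327/gcd = 1133737828/589 = 1924852
lcm(1924852, 41971) = 1924852·41971/gcd = 80787963292/19 = 4251998068

4251998068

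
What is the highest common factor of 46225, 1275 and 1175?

25

46225 = 5² · 43²; 1275 = 3 · 5² · 17; 1175 = 5² · 47
gcd takes min exponent of each prime: 5² = 25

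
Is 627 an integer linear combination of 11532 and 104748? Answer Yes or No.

By Bézout, 11532u + 104748v = 627 has integer solutions iff gcd(11532, 104748) | 627.
Euclid: 104748 = 9·11532 + 960; 11532 = 12·960 + 12; 960 = 80·12 + 0. gcd = 12; 627 mod 12 = 3. No.

No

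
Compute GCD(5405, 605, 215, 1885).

gcd(5405, 605): 5405 = 8·605 + 565; 605 = 1·565 + 40; 565 = 14·40 + 5; 40 = 8·5 + 0 → 5
gcd(5, 215): 215 = 43·5 + 0 → 5
gcd(5, 1885): 1885 = 377·5 + 0 → 5

5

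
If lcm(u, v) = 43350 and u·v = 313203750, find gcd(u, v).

7225

gcd·lcm = product, so gcd = 313203750/43350 = 7225.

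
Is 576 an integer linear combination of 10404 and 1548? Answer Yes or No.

gcd(10404, 1548): 10404 = 6·1548 + 1116; 1548 = 1·1116 + 432; 1116 = 2·432 + 252; 432 = 1·252 + 180; 252 = 1·180 + 72; 180 = 2·72 + 36; 72 = 2·36 + 0 → 36
36 divides 576, so a solution exists.

Yes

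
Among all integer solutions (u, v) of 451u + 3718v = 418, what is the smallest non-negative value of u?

240

gcd(451, 3718) = 11 (Euclid: 3718 = 8·451 + 110; 451 = 4·110 + 11; 110 = 10·11 + 0), and 11 | 418.
Extended Euclid: 451·(33) + 3718·(-4) = 11. Scale by 38: u₀ = 1254.
General solution u = u₀ + 338t; reducing mod 338 gives u = 240 (and v = -29).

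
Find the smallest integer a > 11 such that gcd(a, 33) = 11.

22

33 = 11·3. Any a with gcd(a, 33) = 11 is a multiple of 11, say 11s, with s coprime to 3.
Need s > 11/11, so s ≥ 2. First s ≥ 2 with gcd(s, 3) = 1 is s = 2. Thus a = 11·2 = 22.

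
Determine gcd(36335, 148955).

5

Euclid: 148955 = 4·36335 + 3615; 36335 = 10·3615 + 185; 3615 = 19·185 + 100; 185 = 1·100 + 85; 100 = 1·85 + 15; 85 = 5·15 + 10; 15 = 1·10 + 5; 10 = 2·5 + 0. Last nonzero remainder: 5.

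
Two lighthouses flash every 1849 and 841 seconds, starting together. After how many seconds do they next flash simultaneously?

gcd first: 1849 = 2·841 + 167; 841 = 5·167 + 6; 167 = 27·6 + 5; 6 = 1·5 + 1; 5 = 5·1 + 0 → gcd = 1
lcm = 1849·841/gcd = 1555009/1 = 1555009

1555009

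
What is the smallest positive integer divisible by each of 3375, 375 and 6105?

1373625

3375 = 3³ · 5³; 375 = 3 · 5³; 6105 = 3 · 5 · 11 · 37
lcm takes max exponent of each prime: 3³ · 5³ · 11 · 37 = 1373625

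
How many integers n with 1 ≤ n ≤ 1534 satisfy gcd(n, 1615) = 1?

1096

Prime factors of 1615: 5, 17, 19. Count integers ≤ 1534 divisible by none of them.
By inclusion–exclusion: 1534 − ⌊1534/5⌋ − ⌊1534/17⌋ − ⌊1534/19⌋ + ⌊1534/85⌋ + ⌊1534/95⌋ + ⌊1534/323⌋ − ⌊1534/1615⌋ = 1096.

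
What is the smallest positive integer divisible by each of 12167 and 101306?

1232590102

gcd first: 101306 = 8·12167 + 3970; 12167 = 3·3970 + 257; 3970 = 15·257 + 115; 257 = 2·115 + 27; 115 = 4·27 + 7; 27 = 3·7 + 6; 7 = 1·6 + 1; 6 = 6·1 + 0 → gcd = 1
lcm = 12167·101306/gcd = 1232590102/1 = 1232590102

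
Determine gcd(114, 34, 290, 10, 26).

2

gcd(114, 34): 114 = 3·34 + 12; 34 = 2·12 + 10; 12 = 1·10 + 2; 10 = 5·2 + 0 → 2
gcd(2, 290): 290 = 145·2 + 0 → 2
gcd(2, 10): 10 = 5·2 + 0 → 2
gcd(2, 26): 26 = 13·2 + 0 → 2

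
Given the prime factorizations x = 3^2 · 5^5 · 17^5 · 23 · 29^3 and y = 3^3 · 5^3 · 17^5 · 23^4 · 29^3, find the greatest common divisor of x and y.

896022590151375

min exponent per shared prime: 3^2 · 5^3 · 17^5 · 23 · 29^3 = 896022590151375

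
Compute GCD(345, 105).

15

345 = 3 · 5 · 23
105 = 3 · 5 · 7
Common: 3 · 5 = 15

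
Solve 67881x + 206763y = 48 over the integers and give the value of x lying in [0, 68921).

Euclid: 206763 = 3·67881 + 3120; 67881 = 21·3120 + 2361; 3120 = 1·2361 + 759; 2361 = 3·759 + 84; 759 = 9·84 + 3; 84 = 28·3 + 0 → gcd = 3; 48 = 3·16.
Back-substitution yields 67881·(-2452) + 206763·(805) = 3, so one solution is x = -2452·16 = -39232, y = 805·16 = 12880.
Solutions in x differ by 206763/3 = 68921; the one in [0, 68921) is -39232 mod 68921 = 29689.

29689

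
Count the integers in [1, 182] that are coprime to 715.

Prime factors of 715: 5, 11, 13. Count integers ≤ 182 divisible by none of them.
By inclusion–exclusion: 182 − ⌊182/5⌋ − ⌊182/11⌋ − ⌊182/13⌋ + ⌊182/55⌋ + ⌊182/65⌋ + ⌊182/143⌋ − ⌊182/715⌋ = 122.

122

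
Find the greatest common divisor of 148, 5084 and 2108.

gcd(148, 5084): 5084 = 34·148 + 52; 148 = 2·52 + 44; 52 = 1·44 + 8; 44 = 5·8 + 4; 8 = 2·4 + 0 → 4
gcd(4, 2108): 2108 = 527·4 + 0 → 4

4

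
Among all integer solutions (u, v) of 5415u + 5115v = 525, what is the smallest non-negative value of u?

Reduce mod 5115: 5415u ≡ 525 (mod 5115). With g = gcd(5415, 5115) = 15 dividing 525, divide through: 361u ≡ 35 (mod 341).
Since gcd(361, 341) = 1, u ≡ 35·(361)⁻¹ ≡ 87 (mod 341). Smallest non-negative: 87.

87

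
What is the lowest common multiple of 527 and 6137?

190247

527 = 17 · 31; 6137 = 17 · 19²
max exponents: 17 · 19² · 31 = 190247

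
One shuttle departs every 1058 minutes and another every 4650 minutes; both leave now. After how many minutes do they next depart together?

2459850

1058 = 2 · 23²; 4650 = 2 · 3 · 5² · 31
max exponents: 2 · 3 · 5² · 23² · 31 = 2459850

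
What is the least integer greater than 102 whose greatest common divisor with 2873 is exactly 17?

119

2873 = 17·169. Any t with gcd(t, 2873) = 17 is a multiple of 17, say 17s, with s coprime to 169.
Need s > 102/17, so s ≥ 7. First s ≥ 7 with gcd(s, 169) = 1 is s = 7. Thus t = 17·7 = 119.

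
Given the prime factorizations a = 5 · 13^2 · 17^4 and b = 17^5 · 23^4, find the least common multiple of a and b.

335747401312765

max exponent per prime: 5 · 13^2 · 17^5 · 23^4 = 335747401312765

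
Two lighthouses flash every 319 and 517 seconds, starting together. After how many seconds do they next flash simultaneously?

319 = 11 · 29; 517 = 11 · 47
max exponents: 11 · 29 · 47 = 14993

14993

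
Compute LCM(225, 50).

450

225 = 3² · 5²; 50 = 2 · 5²
max exponents: 2 · 3² · 5² = 450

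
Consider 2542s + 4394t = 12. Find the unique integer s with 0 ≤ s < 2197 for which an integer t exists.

gcd(2542, 4394) = 2 (Euclid: 4394 = 1·2542 + 1852; 2542 = 1·1852 + 690; 1852 = 2·690 + 472; 690 = 1·472 + 218; 472 = 2·218 + 36; 218 = 6·36 + 2; 36 = 18·2 + 0), and 2 | 12.
Extended Euclid: 2542·(121) + 4394·(-70) = 2. Scale by 6: s₀ = 726.
General solution s = s₀ + 2197k; reducing mod 2197 gives s = 726 (and t = -420).

726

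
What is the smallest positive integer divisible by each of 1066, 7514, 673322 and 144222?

1066 = 2 · 13 · 41; 7514 = 2 · 13 · 17²; 673322 = 2 · 13 · 19 · 29 · 47; 144222 = 2 · 3 · 13 · 43²
lcm takes max exponent of each prime: 2 · 3 · 13 · 17² · 19 · 29 · 41 · 43² · 47 = 44255033120766

44255033120766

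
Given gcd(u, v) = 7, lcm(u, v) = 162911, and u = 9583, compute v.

119

Using uv = gcd(u,v)·lcm(u,v) = 7·162911 = 1140377, we get v = 1140377/9583 = 119.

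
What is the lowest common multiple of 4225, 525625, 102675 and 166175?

4225 = 5² · 13²; 525625 = 5⁴ · 29²; 102675 = 3 · 5² · 37²; 166175 = 5² · 17² · 23
lcm takes max exponent of each prime: 3 · 5⁴ · 13² · 17² · 23 · 29² · 37² = 2425007574088125

2425007574088125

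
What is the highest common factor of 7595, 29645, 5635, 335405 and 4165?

gcd(7595, 29645): 29645 = 3·7595 + 6860; 7595 = 1·6860 + 735; 6860 = 9·735 + 245; 735 = 3·245 + 0 → 245
gcd(245, 5635): 5635 = 23·245 + 0 → 245
gcd(245, 335405): 335405 = 1369·245 + 0 → 245
gcd(245, 4165): 4165 = 17·245 + 0 → 245

245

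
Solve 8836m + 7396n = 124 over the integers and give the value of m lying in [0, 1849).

827

gcd(8836, 7396) = 4 (Euclid: 8836 = 1·7396 + 1440; 7396 = 5·1440 + 196; 1440 = 7·196 + 68; 196 = 2·68 + 60; 68 = 1·60 + 8; 60 = 7·8 + 4; 8 = 2·4 + 0), and 4 | 124.
Extended Euclid: 8836·(-868) + 7396·(1037) = 4. Scale by 31: m₀ = -26908.
General solution m = m₀ + 1849t; reducing mod 1849 gives m = 827 (and n = -988).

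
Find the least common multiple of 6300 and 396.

gcd first: 6300 = 15·396 + 360; 396 = 1·360 + 36; 360 = 10·36 + 0 → gcd = 36
lcm = 6300·396/gcd = 2494800/36 = 69300

69300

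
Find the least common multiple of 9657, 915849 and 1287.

lcm(9657, 915849) = 9657·915849/gcd = 8844353793/261 = 33886413
lcm(33886413, 1287) = 33886413·1287/gcd = 43611813531/99 = 440523369

440523369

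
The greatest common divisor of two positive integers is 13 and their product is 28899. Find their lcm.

Since gcd(u,v)·lcm(u,v) = uv, lcm = 28899/13 = 2223.

2223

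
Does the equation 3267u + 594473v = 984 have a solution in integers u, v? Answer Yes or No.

By Bézout, 3267u + 594473v = 984 has integer solutions iff gcd(3267, 594473) | 984.
Euclid: 594473 = 181·3267 + 3146; 3267 = 1·3146 + 121; 3146 = 26·121 + 0. gcd = 121; 984 mod 121 = 16. No.

No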